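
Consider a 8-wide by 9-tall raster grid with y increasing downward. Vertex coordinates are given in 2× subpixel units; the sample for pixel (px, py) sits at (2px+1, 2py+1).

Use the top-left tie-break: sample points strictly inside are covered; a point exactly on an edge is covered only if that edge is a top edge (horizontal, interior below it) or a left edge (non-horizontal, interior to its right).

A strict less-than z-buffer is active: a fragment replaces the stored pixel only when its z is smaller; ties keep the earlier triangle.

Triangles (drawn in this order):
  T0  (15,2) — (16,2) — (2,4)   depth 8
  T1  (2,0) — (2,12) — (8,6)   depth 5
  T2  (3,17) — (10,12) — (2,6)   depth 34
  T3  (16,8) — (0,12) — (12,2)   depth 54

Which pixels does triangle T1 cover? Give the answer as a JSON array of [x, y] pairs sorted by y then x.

T0:
  2·area = 2
  edge (15, 2)→(16, 2): d=(1,0) top-left  bias=+0
  edge (16, 2)→(2, 4): d=(-14,2) right/bottom  bias=-1
  edge (2, 4)→(15, 2): d=(13,-2) top-left  bias=+0
    (4,1)@(9, 3): e=[1,0,1] → ·  [on edge]
  covered (0 px):
    · · · · · · · ·
    · · · · · · · ·
    · · · · · · · ·
    · · · · · · · ·
    · · · · · · · ·
    · · · · · · · ·
    · · · · · · · ·
    · · · · · · · ·
    · · · · · · · ·
T1:
  2·area = 72  (B↔C swapped to make it positive)
  edge (2, 0)→(8, 6): d=(6,6) right/bottom  bias=-1
  edge (8, 6)→(2, 12): d=(-6,6) right/bottom  bias=-1
  edge (2, 12)→(2, 0): d=(0,-12) top-left  bias=+0
    (1,0)@(3, 1): e=[0,60,12] → ·  [on edge]
    (6,0)@(13, 1): e=[-60,0,132] → ·  [on edge]
    (1,1)@(3, 3): e=[12,48,12] → #
    (2,1)@(5, 3): e=[0,36,36] → ·  [on edge]
    (5,1)@(11, 3): e=[-36,0,108] → ·  [on edge]
    (1,2)@(3, 5): e=[24,36,12] → #
    (2,2)@(5, 5): e=[12,24,36] → #
    (3,2)@(7, 5): e=[0,12,60] → ·  [on edge]
    (4,2)@(9, 5): e=[-12,0,84] → ·  [on edge]
    (1,3)@(3, 7): e=[36,24,12] → #
    (3,3)@(7, 7): e=[12,0,60] → ·  [on edge]
    (4,3)@(9, 7): e=[0,-12,84] → ·  [on edge]
    (2,4)@(5, 9): e=[36,0,36] → ·  [on edge]
    (5,4)@(11, 9): e=[0,-36,108] → ·  [on edge]
    (1,5)@(3, 11): e=[60,0,12] → ·  [on edge]
    (6,5)@(13, 11): e=[0,-60,132] → ·  [on edge]
    (0,6)@(1, 13): e=[84,0,-12] → ·  [on edge]
    (7,6)@(15, 13): e=[0,-84,156] → ·  [on edge]
  covered (6 px):
    · · · · · · · ·
    · # · · · · · ·
    · # # · · · · ·
    · # # · · · · ·
    · # · · · · · ·
    · · · · · · · ·
    · · · · · · · ·
    · · · · · · · ·
    · · · · · · · ·
T2:
  2·area = 82  (B↔C swapped to make it positive)
  edge (3, 17)→(2, 6): d=(-1,-11) top-left  bias=+0
  edge (2, 6)→(10, 12): d=(8,6) right/bottom  bias=-1
  edge (10, 12)→(3, 17): d=(-7,5) right/bottom  bias=-1
    (1,3)@(3, 7): e=[10,2,70] → #
    (2,3)@(5, 7): e=[32,-10,60] → ·
    (1,4)@(3, 9): e=[8,18,56] → #
    (2,4)@(5, 9): e=[30,6,46] → #
    (3,4)@(7, 9): e=[52,-6,36] → ·
    (1,5)@(3, 11): e=[6,34,42] → #
    (3,5)@(7, 11): e=[50,10,22] → #
    (4,5)@(9, 11): e=[72,-2,12] → ·
    (1,6)@(3, 13): e=[4,50,28] → #
    (4,6)@(9, 13): e=[70,14,-2] → ·
    (1,7)@(3, 15): e=[2,66,14] → #
    (3,7)@(7, 15): e=[46,42,-6] → ·
    (1,8)@(3, 17): e=[0,82,0] → ·  [on edge]
  covered (11 px):
    · · · · · · · ·
    · · · · · · · ·
    · · · · · · · ·
    · # · · · · · ·
    · # # · · · · ·
    · # # # · · · ·
    · # # # · · · ·
    · # # · · · · ·
    · · · · · · · ·
T3:
  2·area = 112
  edge (16, 8)→(0, 12): d=(-16,4) right/bottom  bias=-1
  edge (0, 12)→(12, 2): d=(12,-10) top-left  bias=+0
  edge (12, 2)→(16, 8): d=(4,6) right/bottom  bias=-1
    (5,1)@(11, 3): e=[100,2,10] → #
    (6,1)@(13, 3): e=[92,22,-2] → ·
    (4,2)@(9, 5): e=[76,6,30] → #
    (6,2)@(13, 5): e=[60,46,6] → #
    (7,2)@(15, 5): e=[52,66,-6] → ·
    (3,3)@(7, 7): e=[52,10,50] → #
    (7,3)@(15, 7): e=[20,90,2] → #
    (2,4)@(5, 9): e=[28,14,70] → #
    (6,4)@(13, 9): e=[-4,94,22] → ·
    (7,4)@(15, 9): e=[-12,114,10] → ·
    (1,5)@(3, 11): e=[4,18,90] → #
    (2,5)@(5, 11): e=[-4,38,78] → ·
  covered (14 px):
    · · · · · · · ·
    · · · · · # · ·
    · · · · # # # ·
    · · · # # # # #
    · · # # # # · ·
    · # · · · · · ·
    · · · · · · · ·
    · · · · · · · ·
    · · · · · · · ·

Final: [[1,1],[1,2],[2,2],[1,3],[2,3],[1,4]]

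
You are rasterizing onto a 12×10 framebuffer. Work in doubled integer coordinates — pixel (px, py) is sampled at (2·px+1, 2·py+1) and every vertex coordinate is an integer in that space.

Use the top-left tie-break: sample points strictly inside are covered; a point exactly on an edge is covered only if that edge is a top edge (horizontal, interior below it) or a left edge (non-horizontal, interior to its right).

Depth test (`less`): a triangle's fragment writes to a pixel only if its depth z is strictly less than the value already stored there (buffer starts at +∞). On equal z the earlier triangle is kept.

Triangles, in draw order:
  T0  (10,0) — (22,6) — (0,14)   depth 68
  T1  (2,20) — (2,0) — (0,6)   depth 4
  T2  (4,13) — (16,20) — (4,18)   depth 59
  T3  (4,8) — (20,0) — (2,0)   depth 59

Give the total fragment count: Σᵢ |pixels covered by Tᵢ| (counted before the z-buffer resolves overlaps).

T0:
  2·area = 228
  edge (10, 0)→(22, 6): d=(12,6) right/bottom  bias=-1
  edge (22, 6)→(0, 14): d=(-22,8) right/bottom  bias=-1
  edge (0, 14)→(10, 0): d=(10,-14) top-left  bias=+0
    (5,0)@(11, 1): e=[6,198,24] → █
    (6,0)@(13, 1): e=[-6,182,52] → ·
    (4,1)@(9, 3): e=[42,170,16] → █
    (6,1)@(13, 3): e=[18,138,72] → █
    (7,1)@(15, 3): e=[6,122,100] → █
    (8,1)@(17, 3): e=[-6,106,128] → ·
    (3,2)@(7, 5): e=[78,142,8] → █
    (8,2)@(17, 5): e=[18,62,148] → █
    (9,2)@(19, 5): e=[6,46,176] → █
    (10,2)@(21, 5): e=[-6,30,204] → ·
    (2,3)@(5, 7): e=[114,114,0] → █  [on edge]
    (10,3)@(21, 7): e=[18,-14,224] → ·
  covered (29 px):
    · · · · · █ · · · · · ·
    · · · · █ █ █ █ · · · ·
    · · · █ █ █ █ █ █ █ · ·
    · · █ █ █ █ █ █ █ █ · ·
    · · █ █ █ █ █ · · · · ·
    · █ █ █ · · · · · · · ·
    █ · · · · · · · · · · ·
    · · · · · · · · · · · ·
    · · · · · · · · · · · ·
    · · · · · · · · · · · ·
T1:
  2·area = 40  (B↔C swapped to make it positive)
  edge (2, 20)→(0, 6): d=(-2,-14) top-left  bias=+0
  edge (0, 6)→(2, 0): d=(2,-6) top-left  bias=+0
  edge (2, 0)→(2, 20): d=(0,20) right/bottom  bias=-1
    (0,1)@(1, 3): e=[20,0,20] → █  [on edge]
    (1,1)@(3, 3): e=[48,12,-20] → ·
    (0,2)@(1, 5): e=[16,4,20] → █
    (1,2)@(3, 5): e=[44,16,-20] → ·
    (0,3)@(1, 7): e=[12,8,20] → █
    (1,3)@(3, 7): e=[40,20,-20] → ·
    (0,4)@(1, 9): e=[8,12,20] → █
    (1,4)@(3, 9): e=[36,24,-20] → ·
    (0,5)@(1, 11): e=[4,16,20] → █
    (1,5)@(3, 11): e=[32,28,-20] → ·
    (0,6)@(1, 13): e=[0,20,20] → █  [on edge]
    (1,6)@(3, 13): e=[28,32,-20] → ·
  covered (6 px):
    · · · · · · · · · · · ·
    █ · · · · · · · · · · ·
    █ · · · · · · · · · · ·
    █ · · · · · · · · · · ·
    █ · · · · · · · · · · ·
    █ · · · · · · · · · · ·
    █ · · · · · · · · · · ·
    · · · · · · · · · · · ·
    · · · · · · · · · · · ·
    · · · · · · · · · · · ·
T2:
  2·area = 60
  edge (4, 13)→(16, 20): d=(12,7) right/bottom  bias=-1
  edge (16, 20)→(4, 18): d=(-12,-2) top-left  bias=+0
  edge (4, 18)→(4, 13): d=(0,-5) top-left  bias=+0
    (2,7)@(5, 15): e=[17,38,5] → █
    (3,7)@(7, 15): e=[3,42,15] → █
    (4,7)@(9, 15): e=[-11,46,25] → ·
    (2,8)@(5, 17): e=[41,14,5] → █
    (4,8)@(9, 17): e=[13,22,25] → █
    (5,8)@(11, 17): e=[-1,26,35] → ·
    (2,9)@(5, 19): e=[65,-10,5] → ·
    (3,9)@(7, 19): e=[51,-6,15] → ·
    (4,9)@(9, 19): e=[37,-2,25] → ·
    (5,9)@(11, 19): e=[23,2,35] → █
    (6,9)@(13, 19): e=[9,6,45] → █
    (7,9)@(15, 19): e=[-5,10,55] → ·
  covered (7 px):
    · · · · · · · · · · · ·
    · · · · · · · · · · · ·
    · · · · · · · · · · · ·
    · · · · · · · · · · · ·
    · · · · · · · · · · · ·
    · · · · · · · · · · · ·
    · · · · · · · · · · · ·
    · · █ █ · · · · · · · ·
    · · █ █ █ · · · · · · ·
    · · · · · █ █ · · · · ·
T3:
  2·area = 144  (B↔C swapped to make it positive)
  edge (4, 8)→(2, 0): d=(-2,-8) top-left  bias=+0
  edge (2, 0)→(20, 0): d=(18,0) top-left  bias=+0
  edge (20, 0)→(4, 8): d=(-16,8) right/bottom  bias=-1
    (1,0)@(3, 1): e=[6,18,120] → █
    (2,0)@(5, 1): e=[22,18,104] → █
    (3,0)@(7, 1): e=[38,18,88] → █
    (4,0)@(9, 1): e=[54,18,72] → █
    (5,0)@(11, 1): e=[70,18,56] → █
    (6,0)@(13, 1): e=[86,18,40] → █
    (7,0)@(15, 1): e=[102,18,24] → █
    (8,0)@(17, 1): e=[118,18,8] → █
    (9,0)@(19, 1): e=[134,18,-8] → ·
    (1,1)@(3, 3): e=[2,54,88] → █
    (7,1)@(15, 3): e=[98,54,-8] → ·
    (8,1)@(17, 3): e=[114,54,-24] → ·
  covered (18 px):
    · █ █ █ █ █ █ █ █ · · ·
    · █ █ █ █ █ █ · · · · ·
    · · █ █ █ · · · · · · ·
    · · █ · · · · · · · · ·
    · · · · · · · · · · · ·
    · · · · · · · · · · · ·
    · · · · · · · · · · · ·
    · · · · · · · · · · · ·
    · · · · · · · · · · · ·
    · · · · · · · · · · · ·

Final: 60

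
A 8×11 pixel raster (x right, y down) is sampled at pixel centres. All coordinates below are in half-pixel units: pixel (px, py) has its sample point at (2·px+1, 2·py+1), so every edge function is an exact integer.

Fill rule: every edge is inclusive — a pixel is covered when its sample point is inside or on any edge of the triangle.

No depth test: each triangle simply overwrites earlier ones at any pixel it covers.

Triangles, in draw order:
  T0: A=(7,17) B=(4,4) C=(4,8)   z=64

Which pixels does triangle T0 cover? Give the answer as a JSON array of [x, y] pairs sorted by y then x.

T0:
  2·area = 12  (B↔C swapped to make it positive)
  edge (7, 17)→(4, 8): d=(-3,-9) inclusive
  edge (4, 8)→(4, 4): d=(0,-4) inclusive
  edge (4, 4)→(7, 17): d=(3,13) inclusive
    (1,2)@(3, 5): e=[0,-4,16] → ·  [on edge]
    (2,4)@(5, 9): e=[6,4,2] → █
    (3,4)@(7, 9): e=[24,12,-24] → ·
    (2,5)@(5, 11): e=[0,4,8] → █  [on edge]
    (3,5)@(7, 11): e=[18,12,-18] → ·
    (2,6)@(5, 13): e=[-6,4,14] → ·
    (3,8)@(7, 17): e=[0,12,0] → █  [on edge]
    (4,8)@(9, 17): e=[18,20,-26] → ·
    (3,9)@(7, 19): e=[-6,12,6] → ·
  covered (3 px):
    · · · · · · · ·
    · · · · · · · ·
    · · · · · · · ·
    · · · · · · · ·
    · · █ · · · · ·
    · · █ · · · · ·
    · · · · · · · ·
    · · · · · · · ·
    · · · █ · · · ·
    · · · · · · · ·
    · · · · · · · ·

Result: [[2,4],[2,5],[3,8]]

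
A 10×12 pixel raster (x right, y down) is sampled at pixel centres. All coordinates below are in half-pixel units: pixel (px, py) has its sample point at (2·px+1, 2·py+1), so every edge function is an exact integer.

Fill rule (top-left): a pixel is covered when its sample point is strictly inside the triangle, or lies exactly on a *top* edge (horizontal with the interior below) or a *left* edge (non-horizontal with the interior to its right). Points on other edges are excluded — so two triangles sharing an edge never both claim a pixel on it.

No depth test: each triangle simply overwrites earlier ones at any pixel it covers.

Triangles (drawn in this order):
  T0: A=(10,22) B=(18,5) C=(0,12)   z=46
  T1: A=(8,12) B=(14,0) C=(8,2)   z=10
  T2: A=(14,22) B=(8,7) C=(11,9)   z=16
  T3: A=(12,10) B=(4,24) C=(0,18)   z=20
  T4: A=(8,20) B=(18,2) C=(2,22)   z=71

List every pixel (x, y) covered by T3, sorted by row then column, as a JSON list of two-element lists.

T0:
  2·area = 250  (B↔C swapped to make it positive)
  edge (10, 22)→(0, 12): d=(-10,-10) top-left  bias=+0
  edge (0, 12)→(18, 5): d=(18,-7) top-left  bias=+0
  edge (18, 5)→(10, 22): d=(-8,17) right/bottom  bias=-1
    (6,3)@(13, 7): e=[180,1,69] → X
    (7,3)@(15, 7): e=[200,15,35] → X
    (8,3)@(17, 7): e=[220,29,1] → X
    (9,3)@(19, 7): e=[240,43,-33] → .
    (4,4)@(9, 9): e=[120,9,121] → X
    (5,4)@(11, 9): e=[140,23,87] → X
    (8,4)@(17, 9): e=[200,65,-15] → .
    (1,5)@(3, 11): e=[40,3,207] → X
    (2,5)@(5, 11): e=[60,17,173] → X
    (3,5)@(7, 11): e=[80,31,139] → X
    (8,5)@(17, 11): e=[180,101,-31] → .
    (0,6)@(1, 13): e=[0,25,225] → X  [on edge]
    (1,7)@(3, 15): e=[0,75,175] → X  [on edge]
    (2,8)@(5, 17): e=[0,125,125] → X  [on edge]
    (3,9)@(7, 19): e=[0,175,75] → X  [on edge]
    (4,10)@(9, 21): e=[0,225,25] → X  [on edge]
    (5,11)@(11, 23): e=[0,275,-25] → .  [on edge]
  covered (35 px):
    . . . . . . . . . .
    . . . . . . . . . .
    . . . . . . . . . .
    . . . . . . X X X .
    . . . . X X X X . .
    . X X X X X X X . .
    X X X X X X X . . .
    . X X X X X X . . .
    . . X X X X . . . .
    . . . X X X . . . .
    . . . . X . . . . .
    . . . . . . . . . .
T1:
  2·area = 60  (B↔C swapped to make it positive)
  edge (8, 12)→(8, 2): d=(0,-10) top-left  bias=+0
  edge (8, 2)→(14, 0): d=(6,-2) top-left  bias=+0
  edge (14, 0)→(8, 12): d=(-6,12) right/bottom  bias=-1
    (5,0)@(11, 1): e=[30,0,30] → X  [on edge]
    (6,0)@(13, 1): e=[50,4,6] → X
    (7,0)@(15, 1): e=[70,8,-18] → .
    (2,1)@(5, 3): e=[-30,0,90] → .  [on edge]
    (4,1)@(9, 3): e=[10,8,42] → X
    (6,1)@(13, 3): e=[50,16,-6] → .
    (4,2)@(9, 5): e=[10,20,30] → X
    (6,2)@(13, 5): e=[50,28,-18] → .
    (4,3)@(9, 7): e=[10,32,18] → X
    (5,3)@(11, 7): e=[30,36,-6] → .
    (4,4)@(9, 9): e=[10,44,6] → X
    (5,4)@(11, 9): e=[30,48,-18] → .
  covered (8 px):
    . . . . . X X . . .
    . . . . X X . . . .
    . . . . X X . . . .
    . . . . X . . . . .
    . . . . X . . . . .
    . . . . . . . . . .
    . . . . . . . . . .
    . . . . . . . . . .
    . . . . . . . . . .
    . . . . . . . . . .
    . . . . . . . . . .
    . . . . . . . . . .
T2:
  2·area = 33
  edge (14, 22)→(8, 7): d=(-6,-15) top-left  bias=+0
  edge (8, 7)→(11, 9): d=(3,2) right/bottom  bias=-1
  edge (11, 9)→(14, 22): d=(3,13) right/bottom  bias=-1
    (2,2)@(5, 5): e=[-33,0,66] → .  [on edge]
    (4,4)@(9, 9): e=[3,4,26] → X
    (5,4)@(11, 9): e=[33,0,0] → .  [on edge]
    (4,5)@(9, 11): e=[-9,10,32] → .
    (5,5)@(11, 11): e=[21,6,6] → X
    (6,5)@(13, 11): e=[51,2,-20] → .
    (5,6)@(11, 13): e=[9,12,12] → X
    (6,6)@(13, 13): e=[39,8,-14] → .
    (8,6)@(17, 13): e=[99,0,-66] → .  [on edge]
    (5,7)@(11, 15): e=[-3,18,18] → .
    (6,9)@(13, 19): e=[3,26,4] → X
    (7,9)@(15, 19): e=[33,22,-22] → .
  covered (4 px):
    . . . . . . . . . .
    . . . . . . . . . .
    . . . . . . . . . .
    . . . . . . . . . .
    . . . . X . . . . .
    . . . . . X . . . .
    . . . . . X . . . .
    . . . . . . . . . .
    . . . . . . . . . .
    . . . . . . X . . .
    . . . . . . . . . .
    . . . . . . . . . .
T3:
  2·area = 104
  edge (12, 10)→(4, 24): d=(-8,14) right/bottom  bias=-1
  edge (4, 24)→(0, 18): d=(-4,-6) top-left  bias=+0
  edge (0, 18)→(12, 10): d=(12,-8) top-left  bias=+0
    (5,5)@(11, 11): e=[6,94,4] → X
    (6,5)@(13, 11): e=[-22,106,20] → .
    (4,6)@(9, 13): e=[18,74,12] → X
    (5,6)@(11, 13): e=[-10,86,28] → .
    (2,7)@(5, 15): e=[58,42,4] → X
    (3,7)@(7, 15): e=[30,54,20] → X
    (5,7)@(11, 15): e=[-26,78,52] → .
    (1,8)@(3, 17): e=[70,22,12] → X
    (4,8)@(9, 17): e=[-14,58,60] → .
    (0,9)@(1, 19): e=[82,2,20] → X
    (3,9)@(7, 19): e=[-2,38,68] → .
    (0,10)@(1, 21): e=[66,-6,44] → .
  covered (13 px):
    . . . . . . . . . .
    . . . . . . . . . .
    . . . . . . . . . .
    . . . . . . . . . .
    . . . . . . . . . .
    . . . . . X . . . .
    . . . . X . . . . .
    . . X X X . . . . .
    . X X X . . . . . .
    X X X . . . . . . .
    . X X . . . . . . .
    . . . . . . . . . .
T4:
  2·area = 88  (B↔C swapped to make it positive)
  edge (8, 20)→(2, 22): d=(-6,2) right/bottom  bias=-1
  edge (2, 22)→(18, 2): d=(16,-20) top-left  bias=+0
  edge (18, 2)→(8, 20): d=(-10,18) right/bottom  bias=-1
    (7,3)@(15, 7): e=[64,20,4] → X
    (8,3)@(17, 7): e=[60,60,-32] → .
    (6,4)@(13, 9): e=[56,12,20] → X
    (7,4)@(15, 9): e=[52,52,-16] → .
    (5,5)@(11, 11): e=[48,4,36] → X
    (6,5)@(13, 11): e=[44,44,0] → .  [on edge]
    (5,6)@(11, 13): e=[36,36,16] → X
    (6,6)@(13, 13): e=[32,76,-20] → .
    (4,7)@(9, 15): e=[28,28,32] → X
    (5,7)@(11, 15): e=[24,68,-4] → .
    (3,8)@(7, 17): e=[20,20,48] → X
    (5,8)@(11, 17): e=[12,100,-24] → .
    (8,8)@(17, 17): e=[0,220,-132] → .  [on edge]
    (5,9)@(11, 19): e=[0,132,-44] → .  [on edge]
    (2,10)@(5, 21): e=[0,44,44] → .  [on edge]
  covered (10 px):
    . . . . . . . . . .
    . . . . . . . . . .
    . . . . . . . . . .
    . . . . . . . X . .
    . . . . . . X . . .
    . . . . . X . . . .
    . . . . . X . . . .
    . . . . X . . . . .
    . . . X X . . . . .
    . . X X . . . . . .
    . X . . . . . . . .
    . . . . . . . . . .

Final: [[5,5],[4,6],[2,7],[3,7],[4,7],[1,8],[2,8],[3,8],[0,9],[1,9],[2,9],[1,10],[2,10]]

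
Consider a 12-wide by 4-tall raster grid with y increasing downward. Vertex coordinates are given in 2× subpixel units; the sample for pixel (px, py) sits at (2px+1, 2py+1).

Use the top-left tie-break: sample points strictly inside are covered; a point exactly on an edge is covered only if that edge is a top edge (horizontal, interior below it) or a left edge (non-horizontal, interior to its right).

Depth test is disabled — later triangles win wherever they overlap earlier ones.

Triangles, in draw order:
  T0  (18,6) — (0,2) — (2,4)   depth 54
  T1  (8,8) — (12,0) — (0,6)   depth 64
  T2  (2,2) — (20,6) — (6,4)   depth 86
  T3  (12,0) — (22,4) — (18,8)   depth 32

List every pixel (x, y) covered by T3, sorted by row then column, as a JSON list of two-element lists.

T0:
  2·area = 28  (B↔C swapped to make it positive)
  edge (18, 6)→(2, 4): d=(-16,-2) top-left  bias=+0
  edge (2, 4)→(0, 2): d=(-2,-2) top-left  bias=+0
  edge (0, 2)→(18, 6): d=(18,4) right/bottom  bias=-1
    (0,1)@(1, 3): e=[14,0,14] → #  [on edge]
    (1,1)@(3, 3): e=[18,4,6] → #
    (2,1)@(5, 3): e=[22,8,-2] → ·
    (0,2)@(1, 5): e=[-18,-4,50] → ·
    (1,2)@(3, 5): e=[-14,0,42] → ·  [on edge]
    (5,2)@(11, 5): e=[2,16,10] → #
    (6,2)@(13, 5): e=[6,20,2] → #
    (7,2)@(15, 5): e=[10,24,-6] → ·
    (2,3)@(5, 7): e=[-42,0,70] → ·  [on edge]
    (5,3)@(11, 7): e=[-30,12,46] → ·
    (6,3)@(13, 7): e=[-26,16,38] → ·
  covered (4 px):
    · · · · · · · · · · · ·
    # # · · · · · · · · · ·
    · · · · · # # · · · · ·
    · · · · · · · · · · · ·
T1:
  2·area = 72  (B↔C swapped to make it positive)
  edge (8, 8)→(0, 6): d=(-8,-2) top-left  bias=+0
  edge (0, 6)→(12, 0): d=(12,-6) top-left  bias=+0
  edge (12, 0)→(8, 8): d=(-4,8) right/bottom  bias=-1
    (5,0)@(11, 1): e=[62,6,4] → #
    (6,0)@(13, 1): e=[66,18,-12] → ·
    (3,1)@(7, 3): e=[38,6,28] → #
    (4,1)@(9, 3): e=[42,18,12] → #
    (5,1)@(11, 3): e=[46,30,-4] → ·
    (1,2)@(3, 5): e=[14,6,52] → #
    (2,2)@(5, 5): e=[18,18,36] → #
    (5,2)@(11, 5): e=[30,54,-12] → ·
    (1,3)@(3, 7): e=[-2,30,44] → ·
    (2,3)@(5, 7): e=[2,42,28] → #
    (4,3)@(9, 7): e=[10,66,-4] → ·
  covered (9 px):
    · · · · · # · · · · · ·
    · · · # # · · · · · · ·
    · # # # # · · · · · · ·
    · · # # · · · · · · · ·
T2:
  2·area = 20
  edge (2, 2)→(20, 6): d=(18,4) right/bottom  bias=-1
  edge (20, 6)→(6, 4): d=(-14,-2) top-left  bias=+0
  edge (6, 4)→(2, 2): d=(-4,-2) top-left  bias=+0
    (2,1)@(5, 3): e=[6,12,2] → #
    (3,1)@(7, 3): e=[-2,16,6] → ·
    (2,2)@(5, 5): e=[42,-16,-6] → ·
    (6,2)@(13, 5): e=[10,0,10] → #  [on edge]
    (7,2)@(15, 5): e=[2,4,14] → #
    (8,2)@(17, 5): e=[-6,8,18] → ·
    (6,3)@(13, 7): e=[46,-28,2] → ·
    (7,3)@(15, 7): e=[38,-24,6] → ·
  covered (3 px):
    · · · · · · · · · · · ·
    · · # · · · · · · · · ·
    · · · · · · # # · · · ·
    · · · · · · · · · · · ·
T3:
  2·area = 56
  edge (12, 0)→(22, 4): d=(10,4) right/bottom  bias=-1
  edge (22, 4)→(18, 8): d=(-4,4) right/bottom  bias=-1
  edge (18, 8)→(12, 0): d=(-6,-8) top-left  bias=+0
    (6,0)@(13, 1): e=[6,48,2] → #
    (7,0)@(15, 1): e=[-2,40,18] → ·
    (6,1)@(13, 3): e=[26,40,-10] → ·
    (7,1)@(15, 3): e=[18,32,6] → #
    (8,1)@(17, 3): e=[10,24,22] → #
    (9,1)@(19, 3): e=[2,16,38] → #
    (10,1)@(21, 3): e=[-6,8,54] → ·
    (11,1)@(23, 3): e=[-14,0,70] → ·  [on edge]
    (7,2)@(15, 5): e=[38,24,-6] → ·
    (8,2)@(17, 5): e=[30,16,10] → #
    (10,2)@(21, 5): e=[14,0,42] → ·  [on edge]
    (8,3)@(17, 7): e=[50,8,-2] → ·
    (9,3)@(19, 7): e=[42,0,14] → ·  [on edge]
  covered (6 px):
    · · · · · · # · · · · ·
    · · · · · · · # # # · ·
    · · · · · · · · # # · ·
    · · · · · · · · · · · ·

Answer: [[6,0],[7,1],[8,1],[9,1],[8,2],[9,2]]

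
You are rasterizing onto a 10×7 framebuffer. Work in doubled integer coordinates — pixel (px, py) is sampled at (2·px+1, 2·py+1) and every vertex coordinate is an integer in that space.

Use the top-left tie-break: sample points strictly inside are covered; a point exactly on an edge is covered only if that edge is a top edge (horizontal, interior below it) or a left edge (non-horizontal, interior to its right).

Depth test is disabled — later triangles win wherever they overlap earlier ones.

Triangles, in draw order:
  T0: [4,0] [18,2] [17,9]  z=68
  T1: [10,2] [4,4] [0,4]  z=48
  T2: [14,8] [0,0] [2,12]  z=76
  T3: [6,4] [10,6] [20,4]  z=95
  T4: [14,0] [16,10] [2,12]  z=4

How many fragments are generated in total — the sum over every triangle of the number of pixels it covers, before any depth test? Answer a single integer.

T0:
  2·area = 100
  edge (4, 0)→(18, 2): d=(14,2) right/bottom  bias=-1
  edge (18, 2)→(17, 9): d=(-1,7) right/bottom  bias=-1
  edge (17, 9)→(4, 0): d=(-13,-9) top-left  bias=+0
    (3,0)@(7, 1): e=[8,78,14] → #
    (4,0)@(9, 1): e=[4,64,32] → #
    (5,0)@(11, 1): e=[0,50,50] → ·  [on edge]
    (3,1)@(7, 3): e=[36,76,-12] → ·
    (4,1)@(9, 3): e=[32,62,6] → #
    (5,1)@(11, 3): e=[28,48,24] → #
    (6,1)@(13, 3): e=[24,34,42] → #
    (7,1)@(15, 3): e=[20,20,60] → #
    (8,1)@(17, 3): e=[16,6,78] → #
    (9,1)@(19, 3): e=[12,-8,96] → ·
    (4,2)@(9, 5): e=[60,60,-20] → ·
    (5,2)@(11, 5): e=[56,46,-2] → ·
    (8,4)@(17, 9): e=[100,0,0] → ·  [on edge]
  covered (12 px):
    · · · # # · · · · ·
    · · · · # # # # # ·
    · · · · · · # # # ·
    · · · · · · · # # ·
    · · · · · · · · · ·
    · · · · · · · · · ·
    · · · · · · · · · ·
T1:
  2·area = 8
  edge (10, 2)→(4, 4): d=(-6,2) right/bottom  bias=-1
  edge (4, 4)→(0, 4): d=(-4,0) right/bottom  bias=-1
  edge (0, 4)→(10, 2): d=(10,-2) top-left  bias=+0
    (6,0)@(13, 1): e=[0,12,-4] → ·  [on edge]
    (7,0)@(15, 1): e=[-4,12,0] → ·  [on edge]
    (2,1)@(5, 3): e=[4,4,0] → #  [on edge]
    (3,1)@(7, 3): e=[0,4,4] → ·  [on edge]
    (0,2)@(1, 5): e=[0,-4,12] → ·  [on edge]
    (2,2)@(5, 5): e=[-8,-4,20] → ·
  covered (1 px):
    · · · · · · · · · ·
    · · # · · · · · · ·
    · · · · · · · · · ·
    · · · · · · · · · ·
    · · · · · · · · · ·
    · · · · · · · · · ·
    · · · · · · · · · ·
T2:
  2·area = 152  (B↔C swapped to make it positive)
  edge (14, 8)→(2, 12): d=(-12,4) right/bottom  bias=-1
  edge (2, 12)→(0, 0): d=(-2,-12) top-left  bias=+0
  edge (0, 0)→(14, 8): d=(14,8) right/bottom  bias=-1
    (0,0)@(1, 1): e=[136,10,6] → #
    (1,0)@(3, 1): e=[128,34,-10] → ·
    (0,1)@(1, 3): e=[112,6,34] → #
    (1,1)@(3, 3): e=[104,30,18] → #
    (2,1)@(5, 3): e=[96,54,2] → #
    (3,1)@(7, 3): e=[88,78,-14] → ·
    (0,2)@(1, 5): e=[88,2,62] → #
    (3,2)@(7, 5): e=[64,74,14] → #
    (4,2)@(9, 5): e=[56,98,-2] → ·
    (0,3)@(1, 7): e=[64,-2,90] → ·
    (1,3)@(3, 7): e=[56,22,74] → #
    (4,3)@(9, 7): e=[32,94,26] → #
    (8,3)@(17, 7): e=[0,190,-38] → ·  [on edge]
    (5,4)@(11, 9): e=[0,114,38] → ·  [on edge]
    (2,5)@(5, 11): e=[0,38,114] → ·  [on edge]
  covered (18 px):
    # · · · · · · · · ·
    # # # · · · · · · ·
    # # # # · · · · · ·
    · # # # # # · · · ·
    · # # # # · · · · ·
    · # · · · · · · · ·
    · · · · · · · · · ·
T3:
  2·area = 28  (B↔C swapped to make it positive)
  edge (6, 4)→(20, 4): d=(14,0) top-left  bias=+0
  edge (20, 4)→(10, 6): d=(-10,2) right/bottom  bias=-1
  edge (10, 6)→(6, 4): d=(-4,-2) top-left  bias=+0
    (4,2)@(9, 5): e=[14,12,2] → #
    (5,2)@(11, 5): e=[14,8,6] → #
    (6,2)@(13, 5): e=[14,4,10] → #
    (7,2)@(15, 5): e=[14,0,14] → ·  [on edge]
    (2,3)@(5, 7): e=[42,0,-14] → ·  [on edge]
    (4,3)@(9, 7): e=[42,-8,-6] → ·
    (5,3)@(11, 7): e=[42,-12,-2] → ·
    (6,3)@(13, 7): e=[42,-16,2] → ·
  covered (3 px):
    · · · · · · · · · ·
    · · · · · · · · · ·
    · · · · # # # · · ·
    · · · · · · · · · ·
    · · · · · · · · · ·
    · · · · · · · · · ·
    · · · · · · · · · ·
T4:
  2·area = 144
  edge (14, 0)→(16, 10): d=(2,10) right/bottom  bias=-1
  edge (16, 10)→(2, 12): d=(-14,2) right/bottom  bias=-1
  edge (2, 12)→(14, 0): d=(12,-12) top-left  bias=+0
    (6,0)@(13, 1): e=[12,132,0] → #  [on edge]
    (7,0)@(15, 1): e=[-8,128,24] → ·
    (5,1)@(11, 3): e=[36,108,0] → #  [on edge]
    (7,1)@(15, 3): e=[-4,100,48] → ·
    (4,2)@(9, 5): e=[60,84,0] → #  [on edge]
    (7,2)@(15, 5): e=[0,72,72] → ·  [on edge]
    (3,3)@(7, 7): e=[84,60,0] → #  [on edge]
    (7,3)@(15, 7): e=[4,44,96] → #
    (8,3)@(17, 7): e=[-16,40,120] → ·
    (2,4)@(5, 9): e=[108,36,0] → #  [on edge]
    (8,4)@(17, 9): e=[-12,12,144] → ·
    (1,5)@(3, 11): e=[132,12,0] → #  [on edge]
    (4,5)@(9, 11): e=[72,0,72] → ·  [on edge]
    (0,6)@(1, 13): e=[156,-12,0] → ·  [on edge]
  covered (20 px):
    · · · · · · # · · ·
    · · · · · # # · · ·
    · · · · # # # · · ·
    · · · # # # # # · ·
    · · # # # # # # · ·
    · # # # · · · · · ·
    · · · · · · · · · ·

Final: 54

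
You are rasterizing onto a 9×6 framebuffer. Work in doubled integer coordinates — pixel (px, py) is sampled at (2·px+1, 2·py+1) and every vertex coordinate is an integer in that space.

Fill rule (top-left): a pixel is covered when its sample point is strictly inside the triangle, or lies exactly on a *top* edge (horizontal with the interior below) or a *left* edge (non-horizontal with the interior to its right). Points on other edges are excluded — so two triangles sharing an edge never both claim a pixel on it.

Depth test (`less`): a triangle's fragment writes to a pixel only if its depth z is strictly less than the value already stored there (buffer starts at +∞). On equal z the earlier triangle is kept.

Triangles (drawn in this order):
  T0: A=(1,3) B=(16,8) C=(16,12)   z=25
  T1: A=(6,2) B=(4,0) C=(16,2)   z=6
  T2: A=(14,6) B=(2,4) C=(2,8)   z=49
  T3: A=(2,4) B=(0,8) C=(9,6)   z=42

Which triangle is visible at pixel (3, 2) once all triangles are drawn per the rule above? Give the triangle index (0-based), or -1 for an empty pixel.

T0:
  2·area = 60
  edge (1, 3)→(16, 8): d=(15,5) right/bottom  bias=-1
  edge (16, 8)→(16, 12): d=(0,4) right/bottom  bias=-1
  edge (16, 12)→(1, 3): d=(-15,-9) top-left  bias=+0
    (0,1)@(1, 3): e=[0,60,0] → ·  [on edge]
    (2,2)@(5, 5): e=[10,44,6] → #
    (3,2)@(7, 5): e=[0,36,24] → ·  [on edge]
    (2,3)@(5, 7): e=[40,44,-24] → ·
    (4,3)@(9, 7): e=[20,28,12] → #
    (5,3)@(11, 7): e=[10,20,30] → #
    (6,3)@(13, 7): e=[0,12,48] → ·  [on edge]
    (4,4)@(9, 9): e=[50,28,-18] → ·
    (5,4)@(11, 9): e=[40,20,0] → #  [on edge]
    (6,4)@(13, 9): e=[30,12,18] → #
    (7,4)@(15, 9): e=[20,4,36] → #
    (8,4)@(17, 9): e=[10,-4,54] → ·
  covered (7 px):
    · · · · · · · · ·
    · · · · · · · · ·
    · · # · · · · · ·
    · · · · # # · · ·
    · · · · · # # # ·
    · · · · · · · # ·
T1:
  2·area = 20
  edge (6, 2)→(4, 0): d=(-2,-2) top-left  bias=+0
  edge (4, 0)→(16, 2): d=(12,2) right/bottom  bias=-1
  edge (16, 2)→(6, 2): d=(-10,0) right/bottom  bias=-1
    (2,0)@(5, 1): e=[0,10,10] → #  [on edge]
    (3,0)@(7, 1): e=[4,6,10] → #
    (4,0)@(9, 1): e=[8,2,10] → #
    (5,0)@(11, 1): e=[12,-2,10] → ·
    (2,1)@(5, 3): e=[-4,34,-10] → ·
    (3,1)@(7, 3): e=[0,30,-10] → ·  [on edge]
    (4,1)@(9, 3): e=[4,26,-10] → ·
    (4,2)@(9, 5): e=[0,50,-30] → ·  [on edge]
    (5,3)@(11, 7): e=[0,70,-50] → ·  [on edge]
    (6,4)@(13, 9): e=[0,90,-70] → ·  [on edge]
    (7,5)@(15, 11): e=[0,110,-90] → ·  [on edge]
  covered (3 px):
    · · # # # · · · ·
    · · · · · · · · ·
    · · · · · · · · ·
    · · · · · · · · ·
    · · · · · · · · ·
    · · · · · · · · ·
T2:
  2·area = 48  (B↔C swapped to make it positive)
  edge (14, 6)→(2, 8): d=(-12,2) right/bottom  bias=-1
  edge (2, 8)→(2, 4): d=(0,-4) top-left  bias=+0
  edge (2, 4)→(14, 6): d=(12,2) right/bottom  bias=-1
    (1,2)@(3, 5): e=[34,4,10] → #
    (2,2)@(5, 5): e=[30,12,6] → #
    (3,2)@(7, 5): e=[26,20,2] → #
    (4,2)@(9, 5): e=[22,28,-2] → ·
    (1,3)@(3, 7): e=[10,4,34] → #
    (4,3)@(9, 7): e=[-2,28,22] → ·
    (1,4)@(3, 9): e=[-14,4,58] → ·
    (2,4)@(5, 9): e=[-18,12,54] → ·
    (3,4)@(7, 9): e=[-22,20,50] → ·
  covered (6 px):
    · · · · · · · · ·
    · · · · · · · · ·
    · # # # · · · · ·
    · # # # · · · · ·
    · · · · · · · · ·
    · · · · · · · · ·
T3:
  2·area = 32  (B↔C swapped to make it positive)
  edge (2, 4)→(9, 6): d=(7,2) right/bottom  bias=-1
  edge (9, 6)→(0, 8): d=(-9,2) right/bottom  bias=-1
  edge (0, 8)→(2, 4): d=(2,-4) top-left  bias=+0
    (1,2)@(3, 5): e=[5,21,6] → #
    (2,2)@(5, 5): e=[1,17,14] → #
    (3,2)@(7, 5): e=[-3,13,22] → ·
    (0,3)@(1, 7): e=[23,7,2] → #
    (2,3)@(5, 7): e=[15,-1,18] → ·
    (0,4)@(1, 9): e=[37,-11,6] → ·
    (1,4)@(3, 9): e=[33,-15,14] → ·
  covered (4 px):
    · · · · · · · · ·
    · · · · · · · · ·
    · # # · · · · · ·
    # # · · · · · · ·
    · · · · · · · · ·
    · · · · · · · · ·

Z-buffer (winner per pixel, '.' = empty):
  . . 1 1 1 . . . .
  . . . . . . . . .
  . 3 0 2 . . . . .
  3 3 2 2 0 0 . . .
  . . . . . 0 0 0 .
  . . . . . . . 0 .

Answer: 2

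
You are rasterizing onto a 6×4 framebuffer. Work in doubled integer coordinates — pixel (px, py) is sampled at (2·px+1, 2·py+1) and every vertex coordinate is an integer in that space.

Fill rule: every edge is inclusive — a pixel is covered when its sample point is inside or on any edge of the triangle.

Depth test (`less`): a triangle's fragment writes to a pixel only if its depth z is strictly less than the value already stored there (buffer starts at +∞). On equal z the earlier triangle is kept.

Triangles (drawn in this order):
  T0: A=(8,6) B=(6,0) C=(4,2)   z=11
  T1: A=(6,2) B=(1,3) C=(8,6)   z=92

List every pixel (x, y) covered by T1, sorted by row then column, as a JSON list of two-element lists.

T0:
  2·area = 16  (B↔C swapped to make it positive)
  edge (8, 6)→(4, 2): d=(-4,-4) inclusive
  edge (4, 2)→(6, 0): d=(2,-2) inclusive
  edge (6, 0)→(8, 6): d=(2,6) inclusive
    (1,0)@(3, 1): e=[0,-4,20] → .  [on edge]
    (2,0)@(5, 1): e=[8,0,8] → X  [on edge]
    (3,0)@(7, 1): e=[16,4,-4] → .
    (1,1)@(3, 3): e=[-8,0,24] → .  [on edge]
    (2,1)@(5, 3): e=[0,4,12] → X  [on edge]
    (3,1)@(7, 3): e=[8,8,0] → X  [on edge]
    (4,1)@(9, 3): e=[16,12,-12] → .
    (0,2)@(1, 5): e=[-24,0,40] → .  [on edge]
    (2,2)@(5, 5): e=[-8,8,16] → .
    (3,2)@(7, 5): e=[0,12,4] → X  [on edge]
    (4,2)@(9, 5): e=[8,16,-8] → .
    (3,3)@(7, 7): e=[-8,16,8] → .
    (4,3)@(9, 7): e=[0,20,-4] → .  [on edge]
  covered (4 px):
    . . X . . .
    . . X X . .
    . . . X . .
    . . . . . .
T1:
  2·area = 22  (B↔C swapped to make it positive)
  edge (6, 2)→(8, 6): d=(2,4) inclusive
  edge (8, 6)→(1, 3): d=(-7,-3) inclusive
  edge (1, 3)→(6, 2): d=(5,-1) inclusive
    (5,0)@(11, 1): e=[-22,44,0] → .  [on edge]
    (0,1)@(1, 3): e=[22,0,0] → X  [on edge]
    (1,1)@(3, 3): e=[14,6,2] → X
    (2,1)@(5, 3): e=[6,12,4] → X
    (3,1)@(7, 3): e=[-2,18,6] → .
    (0,2)@(1, 5): e=[26,-14,10] → .
    (1,2)@(3, 5): e=[18,-8,12] → .
    (2,2)@(5, 5): e=[10,-2,14] → .
    (3,2)@(7, 5): e=[2,4,16] → X
    (4,2)@(9, 5): e=[-6,10,18] → .
    (3,3)@(7, 7): e=[6,-10,26] → .
  covered (4 px):
    . . . . . .
    X X X . . .
    . . . X . .
    . . . . . .

Answer: [[0,1],[1,1],[2,1],[3,2]]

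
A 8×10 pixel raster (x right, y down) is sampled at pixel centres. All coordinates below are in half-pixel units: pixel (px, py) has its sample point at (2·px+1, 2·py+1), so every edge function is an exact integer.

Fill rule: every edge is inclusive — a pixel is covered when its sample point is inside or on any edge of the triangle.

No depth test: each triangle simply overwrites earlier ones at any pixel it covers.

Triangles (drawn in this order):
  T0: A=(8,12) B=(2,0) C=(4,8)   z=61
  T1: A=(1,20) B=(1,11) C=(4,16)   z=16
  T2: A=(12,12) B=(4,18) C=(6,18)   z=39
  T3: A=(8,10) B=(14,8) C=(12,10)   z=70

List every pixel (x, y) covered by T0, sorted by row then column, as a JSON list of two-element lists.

T0:
  2·area = 24  (B↔C swapped to make it positive)
  edge (8, 12)→(4, 8): d=(-4,-4) inclusive
  edge (4, 8)→(2, 0): d=(-2,-8) inclusive
  edge (2, 0)→(8, 12): d=(6,12) inclusive
    (1,1)@(3, 3): e=[16,2,6] → █
    (2,1)@(5, 3): e=[24,18,-18] → ·
    (0,2)@(1, 5): e=[0,-18,42] → ·  [on edge]
    (1,2)@(3, 5): e=[8,-2,18] → ·
    (1,3)@(3, 7): e=[0,-6,30] → ·  [on edge]
    (2,3)@(5, 7): e=[8,10,6] → █
    (3,3)@(7, 7): e=[16,26,-18] → ·
    (2,4)@(5, 9): e=[0,6,18] → █  [on edge]
    (3,4)@(7, 9): e=[8,22,-6] → ·
    (2,5)@(5, 11): e=[-8,2,30] → ·
    (3,5)@(7, 11): e=[0,18,6] → █  [on edge]
    (4,5)@(9, 11): e=[8,34,-18] → ·
    (4,6)@(9, 13): e=[0,30,-6] → ·  [on edge]
    (5,7)@(11, 15): e=[0,42,-18] → ·  [on edge]
    (6,8)@(13, 17): e=[0,54,-30] → ·  [on edge]
    (7,9)@(15, 19): e=[0,66,-42] → ·  [on edge]
  covered (4 px):
    · · · · · · · ·
    · █ · · · · · ·
    · · · · · · · ·
    · · █ · · · · ·
    · · █ · · · · ·
    · · · █ · · · ·
    · · · · · · · ·
    · · · · · · · ·
    · · · · · · · ·
    · · · · · · · ·
T1:
  2·area = 27
  edge (1, 20)→(1, 11): d=(0,-9) inclusive
  edge (1, 11)→(4, 16): d=(3,5) inclusive
  edge (4, 16)→(1, 20): d=(-3,4) inclusive
    (0,0)@(1, 1): e=[0,-30,57] → ·  [on edge]
    (0,1)@(1, 3): e=[0,-24,51] → ·  [on edge]
    (0,2)@(1, 5): e=[0,-18,45] → ·  [on edge]
    (0,3)@(1, 7): e=[0,-12,39] → ·  [on edge]
    (0,4)@(1, 9): e=[0,-6,33] → ·  [on edge]
    (0,5)@(1, 11): e=[0,0,27] → █  [on edge]
    (1,5)@(3, 11): e=[18,-10,19] → ·
    (0,6)@(1, 13): e=[0,6,21] → █  [on edge]
    (1,6)@(3, 13): e=[18,-4,13] → ·
    (0,7)@(1, 15): e=[0,12,15] → █  [on edge]
    (1,7)@(3, 15): e=[18,2,7] → █
    (2,7)@(5, 15): e=[36,-8,-1] → ·
    (0,8)@(1, 17): e=[0,18,9] → █  [on edge]
    (0,9)@(1, 19): e=[0,24,3] → █  [on edge]
  covered (7 px):
    · · · · · · · ·
    · · · · · · · ·
    · · · · · · · ·
    · · · · · · · ·
    · · · · · · · ·
    █ · · · · · · ·
    █ · · · · · · ·
    █ █ · · · · · ·
    █ █ · · · · · ·
    █ · · · · · · ·
T2:
  2·area = 12  (B↔C swapped to make it positive)
  edge (12, 12)→(6, 18): d=(-6,6) inclusive
  edge (6, 18)→(4, 18): d=(-2,0) inclusive
  edge (4, 18)→(12, 12): d=(8,-6) inclusive
    (7,4)@(15, 9): e=[0,18,-6] → ·  [on edge]
    (6,5)@(13, 11): e=[0,14,-2] → ·  [on edge]
    (5,6)@(11, 13): e=[0,10,2] → █  [on edge]
    (6,6)@(13, 13): e=[-12,10,14] → ·
    (4,7)@(9, 15): e=[0,6,6] → █  [on edge]
    (5,7)@(11, 15): e=[-12,6,18] → ·
    (3,8)@(7, 17): e=[0,2,10] → █  [on edge]
    (4,8)@(9, 17): e=[-12,2,22] → ·
    (2,9)@(5, 19): e=[0,-2,14] → ·  [on edge]
    (3,9)@(7, 19): e=[-12,-2,26] → ·
  covered (3 px):
    · · · · · · · ·
    · · · · · · · ·
    · · · · · · · ·
    · · · · · · · ·
    · · · · · · · ·
    · · · · · · · ·
    · · · · · █ · ·
    · · · · █ · · ·
    · · · █ · · · ·
    · · · · · · · ·
T3:
  2·area = 8
  edge (8, 10)→(14, 8): d=(6,-2) inclusive
  edge (14, 8)→(12, 10): d=(-2,2) inclusive
  edge (12, 10)→(8, 10): d=(-4,0) inclusive
    (7,3)@(15, 7): e=[-4,0,12] → ·  [on edge]
    (5,4)@(11, 9): e=[0,4,4] → █  [on edge]
    (6,4)@(13, 9): e=[4,0,4] → █  [on edge]
    (7,4)@(15, 9): e=[8,-4,4] → ·
    (2,5)@(5, 11): e=[0,12,-4] → ·  [on edge]
    (5,5)@(11, 11): e=[12,0,-4] → ·  [on edge]
    (6,5)@(13, 11): e=[16,-4,-4] → ·
    (4,6)@(9, 13): e=[20,0,-12] → ·  [on edge]
    (3,7)@(7, 15): e=[28,0,-20] → ·  [on edge]
    (2,8)@(5, 17): e=[36,0,-28] → ·  [on edge]
    (1,9)@(3, 19): e=[44,0,-36] → ·  [on edge]
  covered (2 px):
    · · · · · · · ·
    · · · · · · · ·
    · · · · · · · ·
    · · · · · · · ·
    · · · · · █ █ ·
    · · · · · · · ·
    · · · · · · · ·
    · · · · · · · ·
    · · · · · · · ·
    · · · · · · · ·

Final: [[1,1],[2,3],[2,4],[3,5]]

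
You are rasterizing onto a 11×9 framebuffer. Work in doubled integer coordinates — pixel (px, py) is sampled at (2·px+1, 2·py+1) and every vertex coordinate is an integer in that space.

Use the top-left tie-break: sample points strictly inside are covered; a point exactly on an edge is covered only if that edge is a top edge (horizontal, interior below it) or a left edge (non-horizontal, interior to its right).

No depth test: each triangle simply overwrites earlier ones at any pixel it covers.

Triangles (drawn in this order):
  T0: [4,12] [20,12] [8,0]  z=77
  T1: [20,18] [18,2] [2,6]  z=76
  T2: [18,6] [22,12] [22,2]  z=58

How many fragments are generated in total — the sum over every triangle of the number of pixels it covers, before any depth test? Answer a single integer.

T0:
  2·area = 192  (B↔C swapped to make it positive)
  edge (4, 12)→(8, 0): d=(4,-12) top-left  bias=+0
  edge (8, 0)→(20, 12): d=(12,12) right/bottom  bias=-1
  edge (20, 12)→(4, 12): d=(-16,0) right/bottom  bias=-1
    (4,0)@(9, 1): e=[16,0,176] → ·  [on edge]
    (3,1)@(7, 3): e=[0,48,144] → █  [on edge]
    (4,1)@(9, 3): e=[24,24,144] → █
    (5,1)@(11, 3): e=[48,0,144] → ·  [on edge]
    (3,2)@(7, 5): e=[8,72,112] → █
    (5,2)@(11, 5): e=[56,24,112] → █
    (6,2)@(13, 5): e=[80,0,112] → ·  [on edge]
    (3,3)@(7, 7): e=[16,96,80] → █
    (6,3)@(13, 7): e=[88,24,80] → █
    (7,3)@(15, 7): e=[112,0,80] → ·  [on edge]
    (2,4)@(5, 9): e=[0,144,48] → █  [on edge]
    (7,4)@(15, 9): e=[120,24,48] → █
    (8,4)@(17, 9): e=[144,0,48] → ·  [on edge]
    (9,5)@(19, 11): e=[176,0,16] → ·  [on edge]
    (10,6)@(21, 13): e=[208,0,-16] → ·  [on edge]
    (1,7)@(3, 15): e=[0,240,-48] → ·  [on edge]
  covered (22 px):
    · · · · · · · · · · ·
    · · · █ █ · · · · · ·
    · · · █ █ █ · · · · ·
    · · · █ █ █ █ · · · ·
    · · █ █ █ █ █ █ · · ·
    · · █ █ █ █ █ █ █ · ·
    · · · · · · · · · · ·
    · · · · · · · · · · ·
    · · · · · · · · · · ·
T1:
  2·area = 264  (B↔C swapped to make it positive)
  edge (20, 18)→(2, 6): d=(-18,-12) top-left  bias=+0
  edge (2, 6)→(18, 2): d=(16,-4) top-left  bias=+0
  edge (18, 2)→(20, 18): d=(2,16) right/bottom  bias=-1
    (7,1)@(15, 3): e=[210,4,50] → █
    (8,1)@(17, 3): e=[234,12,18] → █
    (9,1)@(19, 3): e=[258,20,-14] → ·
    (3,2)@(7, 5): e=[78,4,182] → █
    (4,2)@(9, 5): e=[102,12,150] → █
    (5,2)@(11, 5): e=[126,20,118] → █
    (6,2)@(13, 5): e=[150,28,86] → █
    (9,2)@(19, 5): e=[222,52,-10] → ·
    (2,3)@(5, 7): e=[18,28,218] → █
    (9,3)@(19, 7): e=[186,84,-6] → ·
    (2,4)@(5, 9): e=[-18,60,222] → ·
    (3,4)@(7, 9): e=[6,68,190] → █
  covered (33 px):
    · · · · · · · · · · ·
    · · · · · · · █ █ · ·
    · · · █ █ █ █ █ █ · ·
    · · █ █ █ █ █ █ █ · ·
    · · · █ █ █ █ █ █ · ·
    · · · · · █ █ █ █ █ ·
    · · · · · · █ █ █ █ ·
    · · · · · · · · █ █ ·
    · · · · · · · · · █ ·
T2:
  2·area = 40  (B↔C swapped to make it positive)
  edge (18, 6)→(22, 2): d=(4,-4) top-left  bias=+0
  edge (22, 2)→(22, 12): d=(0,10) right/bottom  bias=-1
  edge (22, 12)→(18, 6): d=(-4,-6) top-left  bias=+0
    (10,1)@(21, 3): e=[0,10,30] → █  [on edge]
    (9,2)@(19, 5): e=[0,30,10] → █  [on edge]
    (8,3)@(17, 7): e=[0,50,-10] → ·  [on edge]
    (9,3)@(19, 7): e=[8,30,2] → █
    (7,4)@(15, 9): e=[0,70,-30] → ·  [on edge]
    (9,4)@(19, 9): e=[16,30,-6] → ·
    (10,4)@(21, 9): e=[24,10,6] → █
    (6,5)@(13, 11): e=[0,90,-50] → ·  [on edge]
    (10,5)@(21, 11): e=[32,10,-2] → ·
    (5,6)@(11, 13): e=[0,110,-70] → ·  [on edge]
    (4,7)@(9, 15): e=[0,130,-90] → ·  [on edge]
    (3,8)@(7, 17): e=[0,150,-110] → ·  [on edge]
  covered (6 px):
    · · · · · · · · · · ·
    · · · · · · · · · · █
    · · · · · · · · · █ █
    · · · · · · · · · █ █
    · · · · · · · · · · █
    · · · · · · · · · · ·
    · · · · · · · · · · ·
    · · · · · · · · · · ·
    · · · · · · · · · · ·

Answer: 61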